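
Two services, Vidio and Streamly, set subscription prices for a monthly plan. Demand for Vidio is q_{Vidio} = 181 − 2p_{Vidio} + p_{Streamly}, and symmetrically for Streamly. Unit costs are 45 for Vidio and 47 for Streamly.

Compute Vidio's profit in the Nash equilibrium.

4158.72

Vidio's profit: π = (p_{Vidio} − 45)(181 − 2p_{Vidio} + p_{Streamly}).
∂π/∂p_{Vidio} = 271 − 4p_{Vidio} + p_{Streamly} = 0 ⇒ p_{Vidio} = 67.75 + 0.25p_{Streamly}.
Similarly p_{Streamly} = 68.75 + 0.25p_{Vidio}.
Plugging p_{Streamly} into Vidio's best response: p_{Vidio} = 67.75 + 0.25(68.75 + 0.25p_{Vidio}) ⇒ 0.9375p_{Vidio} = 84.9375, so p_{Vidio} = 90.6.
Then p_{Streamly} = 68.75 + 0.25·90.6 = 91.4.
q_{Vidio} = 181 − 2·90.6 + 91.4 = 91.2.
Profit = (90.6 − 45)·91.2 = 4158.72.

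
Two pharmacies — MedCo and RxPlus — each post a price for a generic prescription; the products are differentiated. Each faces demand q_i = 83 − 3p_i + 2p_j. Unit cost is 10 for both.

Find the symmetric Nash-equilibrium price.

28.25

MedCo's profit: π = (p_{MedCo} − 10)(83 − 3p_{MedCo} + 2p_{RxPlus}).
∂π/∂p_{MedCo} = 113 − 6p_{MedCo} + 2p_{RxPlus} = 0 ⇒ p_{MedCo} = 113/6 + (1/3)p_{RxPlus}.
By symmetry p_{RxPlus} = p_{MedCo}; substituting into the reaction function, (2/3)p_{MedCo} = 113/6 and p_{MedCo} = 28.25.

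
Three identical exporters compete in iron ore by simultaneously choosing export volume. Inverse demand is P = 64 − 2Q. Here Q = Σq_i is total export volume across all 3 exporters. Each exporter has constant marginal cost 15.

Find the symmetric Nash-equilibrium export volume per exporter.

6.125

A representative exporter's profit is π_i = q_i(64 − 2Q) − 15q_i, with Q = q_i + Σ_{j≠i} q_j.
First-order condition: 49 − 4q_i − 2Σ_{j≠i} q_j = 0.
Imposing symmetry (q_j = q for all j) turns Σ_{j≠i} q_j into 2q, so 49 = 8q and q = 6.125.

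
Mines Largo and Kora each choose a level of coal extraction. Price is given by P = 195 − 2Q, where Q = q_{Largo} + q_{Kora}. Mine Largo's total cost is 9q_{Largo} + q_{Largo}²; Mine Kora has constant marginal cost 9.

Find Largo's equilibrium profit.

Mine Largo's profit: π = q_{Largo}(195 − 2(q_{Largo} + q_{Kora})) − 9q_{Largo} − q_{Largo}².
∂π/∂q_{Largo} = 186 − 6q_{Largo} − 2q_{Kora} = 0, so q_{Largo} = 31 − (1/3)q_{Kora}.
For Kora: ∂π/∂q_{Kora} = 186 − 4q_{Kora} − 2q_{Largo} = 0 ⇒ q_{Kora} = 46.5 − 0.5q_{Largo}.
Solving the two reaction functions simultaneously: (1 − (−1/3)(−0.5))q_{Largo} = 31 − (1/3)·46.5, so (5/6)q_{Largo} = 15.5 and q_{Largo} = 18.6.
Then q_{Kora} = 46.5 − 0.5·18.6 = 37.2.
Price P = 195 − 2·55.8 = 83.4.
Largo's profit: (83.4 − 9)·18.6 − (18.6)² = 1037.88.

1037.88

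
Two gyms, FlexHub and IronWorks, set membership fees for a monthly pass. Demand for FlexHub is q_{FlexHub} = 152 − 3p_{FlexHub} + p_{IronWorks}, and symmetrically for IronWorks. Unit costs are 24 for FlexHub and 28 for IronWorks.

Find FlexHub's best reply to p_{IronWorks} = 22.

41

FlexHub's profit: π = (p_{FlexHub} − 24)(152 − 3p_{FlexHub} + p_{IronWorks}).
∂π/∂p_{FlexHub} = 224 − 6p_{FlexHub} + p_{IronWorks} = 0 ⇒ p_{FlexHub} = 112/3 + (1/6)p_{IronWorks}.
At p_{IronWorks} = 22: p_{FlexHub} = 112/3 + (1/6)·22 = 41.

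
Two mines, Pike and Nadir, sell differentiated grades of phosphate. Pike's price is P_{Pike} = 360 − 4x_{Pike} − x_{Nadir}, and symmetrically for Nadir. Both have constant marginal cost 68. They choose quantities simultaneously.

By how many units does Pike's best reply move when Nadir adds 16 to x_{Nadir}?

Mine Pike's profit: π = x_{Pike}(360 − 4x_{Pike} − x_{Nadir}) − 68x_{Pike}.
∂π/∂x_{Pike} = 292 − 8x_{Pike} − x_{Nadir} = 0 ⇒ x_{Pike} = 36.5 − 0.125x_{Nadir}.
The reaction-function slope is −0.125, so a 16-unit rise in x_{Nadir} moves x_{Pike} by −0.125 × 16 = −2. Pike's best response falls — the actions are strategic substitutes.

-2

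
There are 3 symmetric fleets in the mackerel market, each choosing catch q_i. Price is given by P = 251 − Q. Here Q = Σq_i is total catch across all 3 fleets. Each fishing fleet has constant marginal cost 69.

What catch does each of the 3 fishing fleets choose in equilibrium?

45.5

A representative fishing fleet's profit is π_i = q_i(251 − Q) − 69q_i, with Q = q_i + Σ_{j≠i} q_j.
First-order condition: 182 − 2q_i − Σ_{j≠i} q_j = 0.
Imposing symmetry (q_j = q for all j) turns Σ_{j≠i} q_j into 2q, so 182 = 4q and q = 45.5.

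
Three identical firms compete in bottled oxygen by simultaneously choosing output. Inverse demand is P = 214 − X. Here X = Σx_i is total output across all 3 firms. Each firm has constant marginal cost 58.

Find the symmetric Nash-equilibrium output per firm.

39

A representative firm's profit is π_i = x_i(214 − X) − 58x_i, with X = x_i + Σ_{j≠i} x_j.
First-order condition: 156 − 2x_i − Σ_{j≠i} x_j = 0.
Imposing symmetry (x_j = x for all j) turns Σ_{j≠i} x_j into 2x, so 156 = 4x and x = 39.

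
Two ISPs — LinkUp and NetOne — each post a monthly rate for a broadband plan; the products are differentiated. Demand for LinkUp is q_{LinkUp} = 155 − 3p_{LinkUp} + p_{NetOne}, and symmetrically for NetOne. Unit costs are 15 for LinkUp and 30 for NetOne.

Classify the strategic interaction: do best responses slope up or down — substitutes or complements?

LinkUp's profit: π = (p_{LinkUp} − 15)(155 − 3p_{LinkUp} + p_{NetOne}).
∂π/∂p_{LinkUp} = 200 − 6p_{LinkUp} + p_{NetOne} = 0 ⇒ p_{LinkUp} = 100/3 + (1/6)p_{NetOne}.
The best-response slope dp_{LinkUp}/dp_{NetOne} = 1/6 > 0: the reaction function is upward-sloping, so the choices are strategic complements.

strategic complements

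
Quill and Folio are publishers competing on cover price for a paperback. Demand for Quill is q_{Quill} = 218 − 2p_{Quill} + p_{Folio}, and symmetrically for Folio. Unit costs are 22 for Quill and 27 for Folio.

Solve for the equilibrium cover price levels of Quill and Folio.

88, 90

Quill's profit: π = (p_{Quill} − 22)(218 − 2p_{Quill} + p_{Folio}).
∂π/∂p_{Quill} = 262 − 4p_{Quill} + p_{Folio} = 0 ⇒ p_{Quill} = 65.5 + 0.25p_{Folio}.
Similarly p_{Folio} = 68 + 0.25p_{Quill}.
Substituting the second reaction function into the first: p_{Quill} = 65.5 + 0.25(68 + 0.25p_{Quill}), which gives 0.9375p_{Quill} = 82.5 ⇒ p_{Quill} = 88.
Then p_{Folio} = 68 + 0.25·88 = 90.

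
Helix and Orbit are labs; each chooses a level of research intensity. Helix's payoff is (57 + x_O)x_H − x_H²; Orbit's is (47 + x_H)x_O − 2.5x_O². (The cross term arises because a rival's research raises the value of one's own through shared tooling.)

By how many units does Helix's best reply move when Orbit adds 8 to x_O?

Expanding Helix's payoff: 57x_H + x_Ox_H − x_H².
∂π/∂x_H = 57 + x_O − 2x_H = 0, so x_H = 28.5 + 0.5x_O.
The reaction-function slope is 0.5, so an 8-unit rise in x_O moves x_H by 0.5 × 8 = 4. Helix's best response rises — the actions are strategic complements.

4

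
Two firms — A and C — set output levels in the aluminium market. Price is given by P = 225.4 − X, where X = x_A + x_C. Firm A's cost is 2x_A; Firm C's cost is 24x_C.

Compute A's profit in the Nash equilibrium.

6691.24

Firm A's profit: π = x_A(225.4 − (x_A + x_C)) − 2x_A.
∂π/∂x_A = 223.4 − 2x_A − x_C = 0, so x_A = 111.7 − 0.5x_C.
By the same steps for C: x_C = 100.7 − 0.5x_A.
Plugging x_C into A's best response: x_A = 111.7 − 0.5(100.7 − 0.5x_A) ⇒ 0.75x_A = 61.35, so x_A = 81.8.
Then x_C = 100.7 − 0.5·81.8 = 59.8.
Price P = 225.4 − 141.6 = 83.8.
A's profit: (83.8 − 2)·81.8 = 6691.24.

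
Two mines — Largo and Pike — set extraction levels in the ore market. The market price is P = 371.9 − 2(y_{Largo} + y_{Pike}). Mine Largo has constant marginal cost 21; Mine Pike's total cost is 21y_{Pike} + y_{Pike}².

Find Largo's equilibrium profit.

9850.4648

Mine Largo's profit: π = y_{Largo}(371.9 − 2(y_{Largo} + y_{Pike})) − 21y_{Largo}.
∂π/∂y_{Largo} = 350.9 − 4y_{Largo} − 2y_{Pike} = 0, so y_{Largo} = 87.725 − 0.5y_{Pike}.
For Pike: ∂π/∂y_{Pike} = 350.9 − 6y_{Pike} − 2y_{Largo} = 0 ⇒ y_{Pike} = 3509/60 − (1/3)y_{Largo}.
Substituting the second reaction function into the first: y_{Largo} = 87.725 − 0.5(3509/60 − (1/3)y_{Largo}), which gives (5/6)y_{Largo} = 3509/60 ⇒ y_{Largo} = 70.18.
Then y_{Pike} = 3509/60 − (1/3)·70.18 = 35.09.
Price P = 371.9 − 2·105.27 = 161.36.
Largo's profit: (161.36 − 21)·70.18 = 9850.4648.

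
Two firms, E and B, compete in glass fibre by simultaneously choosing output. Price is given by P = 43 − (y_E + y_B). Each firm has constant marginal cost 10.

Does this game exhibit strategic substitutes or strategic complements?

strategic substitutes

Firm E's profit: π = y_E(43 − (y_E + y_B)) − 10y_E.
∂π/∂y_E = 33 − 2y_E − y_B = 0, so y_E = 16.5 − 0.5y_B.
The best-response slope dy_E/dy_B = −0.5 < 0: the reaction function is downward-sloping, so the choices are strategic substitutes.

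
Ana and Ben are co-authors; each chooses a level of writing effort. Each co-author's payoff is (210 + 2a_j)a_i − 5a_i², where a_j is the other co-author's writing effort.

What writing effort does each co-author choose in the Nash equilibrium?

26.25

Ana's payoff is (210 + 2a_B)a_A − 5a_A².
∂π/∂a_A = 210 + 2a_B − 10a_A = 0, so a_A = 21 + 0.2a_B.
The game is symmetric, so in equilibrium a_B = a_A: the reaction function gives 0.8a_A = 21, hence a_A = 26.25.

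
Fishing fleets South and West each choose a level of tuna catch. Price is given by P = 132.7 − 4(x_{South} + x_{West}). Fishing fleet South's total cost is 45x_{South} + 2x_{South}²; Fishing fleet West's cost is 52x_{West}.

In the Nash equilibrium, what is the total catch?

12.455

Fishing fleet South's profit: π = x_{South}(132.7 − 4(x_{South} + x_{West})) − 45x_{South} − 2x_{South}².
∂π/∂x_{South} = 87.7 − 12x_{South} − 4x_{West} = 0, so x_{South} = 877/120 − (1/3)x_{West}.
For West: ∂π/∂x_{West} = 80.7 − 8x_{West} − 4x_{South} = 0 ⇒ x_{West} = 10.0875 − 0.5x_{South}.
Plugging x_{West} into South's best response: x_{South} = 877/120 − (1/3)(10.0875 − 0.5x_{South}) ⇒ (5/6)x_{South} = 947/240, so x_{South} = 4.735.
Then x_{West} = 10.0875 − 0.5·4.735 = 7.72.
Total catch: 4.735 + 7.72 = 12.455.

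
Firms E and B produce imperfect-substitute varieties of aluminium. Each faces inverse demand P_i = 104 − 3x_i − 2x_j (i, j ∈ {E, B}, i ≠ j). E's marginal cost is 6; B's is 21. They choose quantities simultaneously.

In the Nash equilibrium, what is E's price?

45.5625

Firm E's profit: π = x_E(104 − 3x_E − 2x_B) − 6x_E.
∂π/∂x_E = 98 − 6x_E − 2x_B = 0 ⇒ x_E = 49/3 − (1/3)x_B.
Similarly x_B = 83/6 − (1/3)x_E.
Substituting the second reaction function into the first: x_E = 49/3 − (1/3)(83/6 − (1/3)x_E), which gives (8/9)x_E = 211/18 ⇒ x_E = 13.1875.
Then x_B = 83/6 − (1/3)·13.1875 = 9.4375.
P_E = 104 − 3·13.1875 − 2·9.4375 = 45.5625.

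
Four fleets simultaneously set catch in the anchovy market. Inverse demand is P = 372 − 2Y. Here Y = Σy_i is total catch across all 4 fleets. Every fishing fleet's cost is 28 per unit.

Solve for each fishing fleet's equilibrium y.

A representative fishing fleet's profit is π_i = y_i(372 − 2Y) − 28y_i, with Y = y_i + Σ_{j≠i} y_j.
First-order condition: 344 − 4y_i − 2Σ_{j≠i} y_j = 0.
In a symmetric equilibrium every fishing fleet chooses the same y, so Σ_{j≠i} y_j = 3y. The condition becomes 344 − 10y = 0, giving y = 344/10 = 34.4.

34.4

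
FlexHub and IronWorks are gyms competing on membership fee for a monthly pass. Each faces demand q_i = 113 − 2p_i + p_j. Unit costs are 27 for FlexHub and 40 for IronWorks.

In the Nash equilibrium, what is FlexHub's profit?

1848.32

FlexHub's profit: π = (p_{FlexHub} − 27)(113 − 2p_{FlexHub} + p_{IronWorks}).
∂π/∂p_{FlexHub} = 167 − 4p_{FlexHub} + p_{IronWorks} = 0 ⇒ p_{FlexHub} = 41.75 + 0.25p_{IronWorks}.
Similarly p_{IronWorks} = 48.25 + 0.25p_{FlexHub}.
Substituting the second reaction function into the first: p_{FlexHub} = 41.75 + 0.25(48.25 + 0.25p_{FlexHub}), which gives 0.9375p_{FlexHub} = 53.8125 ⇒ p_{FlexHub} = 57.4.
Then p_{IronWorks} = 48.25 + 0.25·57.4 = 62.6.
q_{FlexHub} = 113 − 2·57.4 + 62.6 = 60.8.
Profit = (57.4 − 27)·60.8 = 1848.32.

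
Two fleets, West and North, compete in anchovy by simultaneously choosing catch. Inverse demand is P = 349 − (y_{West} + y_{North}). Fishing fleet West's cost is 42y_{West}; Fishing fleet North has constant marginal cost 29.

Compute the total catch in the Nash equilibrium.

Fishing fleet West's profit: π = y_{West}(349 − (y_{West} + y_{North})) − 42y_{West}.
∂π/∂y_{West} = 307 − 2y_{West} − y_{North} = 0, so y_{West} = 153.5 − 0.5y_{North}.
By the same steps for North: y_{North} = 160 − 0.5y_{West}.
Plugging y_{North} into West's best response: y_{West} = 153.5 − 0.5(160 − 0.5y_{West}) ⇒ 0.75y_{West} = 73.5, so y_{West} = 98.
Then y_{North} = 160 − 0.5·98 = 111.
Total catch: 98 + 111 = 209.

209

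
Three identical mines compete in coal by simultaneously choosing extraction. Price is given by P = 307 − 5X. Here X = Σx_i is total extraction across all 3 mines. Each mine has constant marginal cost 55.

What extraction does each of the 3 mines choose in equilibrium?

12.6

A representative mine's profit is π_i = x_i(307 − 5X) − 55x_i, with X = x_i + Σ_{j≠i} x_j.
First-order condition: 252 − 10x_i − 5Σ_{j≠i} x_j = 0.
Imposing symmetry (x_j = x for all j) turns Σ_{j≠i} x_j into 2x, so 252 = 20x and x = 12.6.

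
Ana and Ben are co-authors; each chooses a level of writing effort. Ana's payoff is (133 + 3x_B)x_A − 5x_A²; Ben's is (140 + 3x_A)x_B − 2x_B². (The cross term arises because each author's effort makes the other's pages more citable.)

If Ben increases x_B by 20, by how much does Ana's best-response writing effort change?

6

Expanding Ana's payoff: 133x_A + 3x_Bx_A − 5x_A².
∂π/∂x_A = 133 + 3x_B − 10x_A = 0, so x_A = 13.3 + 0.3x_B.
The reaction-function slope is 0.3, so a 20-unit rise in x_B moves x_A by 0.3 × 20 = 6. Ana's best response rises — the actions are strategic complements.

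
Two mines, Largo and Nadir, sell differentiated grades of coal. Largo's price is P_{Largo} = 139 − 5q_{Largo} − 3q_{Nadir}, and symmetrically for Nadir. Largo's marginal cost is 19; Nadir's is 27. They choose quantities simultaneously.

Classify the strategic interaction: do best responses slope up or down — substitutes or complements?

strategic substitutes

Mine Largo's profit: π = q_{Largo}(139 − 5q_{Largo} − 3q_{Nadir}) − 19q_{Largo}.
∂π/∂q_{Largo} = 120 − 10q_{Largo} − 3q_{Nadir} = 0 ⇒ q_{Largo} = 12 − 0.3q_{Nadir}.
The best-response slope dq_{Largo}/dq_{Nadir} = −0.3 < 0: the reaction function is downward-sloping, so the choices are strategic substitutes.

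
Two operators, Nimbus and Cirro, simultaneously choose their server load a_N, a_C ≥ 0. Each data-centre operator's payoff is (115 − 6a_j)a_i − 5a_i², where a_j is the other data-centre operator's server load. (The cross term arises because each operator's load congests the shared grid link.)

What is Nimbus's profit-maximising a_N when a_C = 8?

Nimbus's payoff is (115 − 6a_C)a_N − 5a_N².
∂π/∂a_N = 115 − 6a_C − 10a_N = 0, so a_N = 11.5 − 0.6a_C.
At a_C = 8: a_N = 11.5 − 0.6·8 = 6.7.

6.7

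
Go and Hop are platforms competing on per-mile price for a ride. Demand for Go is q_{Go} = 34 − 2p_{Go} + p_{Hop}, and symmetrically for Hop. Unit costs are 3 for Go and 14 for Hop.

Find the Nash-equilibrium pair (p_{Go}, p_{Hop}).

Go's profit: π = (p_{Go} − 3)(34 − 2p_{Go} + p_{Hop}).
∂π/∂p_{Go} = 40 − 4p_{Go} + p_{Hop} = 0 ⇒ p_{Go} = 10 + 0.25p_{Hop}.
Similarly p_{Hop} = 15.5 + 0.25p_{Go}.
Plugging p_{Hop} into Go's best response: p_{Go} = 10 + 0.25(15.5 + 0.25p_{Go}) ⇒ 0.9375p_{Go} = 13.875, so p_{Go} = 14.8.
Then p_{Hop} = 15.5 + 0.25·14.8 = 19.2.

14.8, 19.2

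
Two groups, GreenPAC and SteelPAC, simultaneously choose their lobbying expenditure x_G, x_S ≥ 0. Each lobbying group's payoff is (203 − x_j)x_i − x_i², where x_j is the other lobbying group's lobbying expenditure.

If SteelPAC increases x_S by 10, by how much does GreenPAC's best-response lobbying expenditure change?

-5

GreenPAC's payoff is (203 − x_S)x_G − x_G².
∂π/∂x_G = 203 − x_S − 2x_G = 0, so x_G = 101.5 − 0.5x_S.
The reaction-function slope is −0.5, so a 10-unit rise in x_S moves x_G by −0.5 × 10 = −5. GreenPAC's best response falls — the actions are strategic substitutes.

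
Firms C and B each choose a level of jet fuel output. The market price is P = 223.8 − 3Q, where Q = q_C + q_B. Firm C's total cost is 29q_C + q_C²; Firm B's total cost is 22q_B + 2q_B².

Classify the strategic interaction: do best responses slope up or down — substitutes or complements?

strategic substitutes

Firm C's profit: π = q_C(223.8 − 3(q_C + q_B)) − 29q_C − q_C².
∂π/∂q_C = 194.8 − 8q_C − 3q_B = 0, so q_C = 24.35 − 0.375q_B.
The best-response slope dq_C/dq_B = −0.375 < 0: the reaction function is downward-sloping, so the choices are strategic substitutes.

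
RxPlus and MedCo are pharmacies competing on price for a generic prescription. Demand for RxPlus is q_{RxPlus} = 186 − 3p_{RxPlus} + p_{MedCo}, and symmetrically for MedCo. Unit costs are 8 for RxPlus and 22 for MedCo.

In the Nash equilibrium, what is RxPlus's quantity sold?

105.6

RxPlus's profit: π = (p_{RxPlus} − 8)(186 − 3p_{RxPlus} + p_{MedCo}).
∂π/∂p_{RxPlus} = 210 − 6p_{RxPlus} + p_{MedCo} = 0 ⇒ p_{RxPlus} = 35 + (1/6)p_{MedCo}.
Similarly p_{MedCo} = 42 + (1/6)p_{RxPlus}.
Plugging p_{MedCo} into RxPlus's best response: p_{RxPlus} = 35 + (1/6)(42 + (1/6)p_{RxPlus}) ⇒ (35/36)p_{RxPlus} = 42, so p_{RxPlus} = 43.2.
Then p_{MedCo} = 42 + (1/6)·43.2 = 49.2.
q_{RxPlus} = 186 − 3·43.2 + 49.2 = 105.6.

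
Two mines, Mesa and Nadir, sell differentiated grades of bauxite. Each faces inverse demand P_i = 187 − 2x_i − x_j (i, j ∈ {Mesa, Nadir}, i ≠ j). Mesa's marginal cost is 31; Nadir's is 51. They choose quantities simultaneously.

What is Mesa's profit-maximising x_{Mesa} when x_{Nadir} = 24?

33

Mine Mesa's profit: π = x_{Mesa}(187 − 2x_{Mesa} − x_{Nadir}) − 31x_{Mesa}.
∂π/∂x_{Mesa} = 156 − 4x_{Mesa} − x_{Nadir} = 0 ⇒ x_{Mesa} = 39 − 0.25x_{Nadir}.
At x_{Nadir} = 24: x_{Mesa} = 39 − 0.25·24 = 33.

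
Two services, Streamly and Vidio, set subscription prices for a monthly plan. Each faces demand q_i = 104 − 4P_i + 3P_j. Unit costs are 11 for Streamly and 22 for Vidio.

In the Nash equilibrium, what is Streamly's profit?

1764

Streamly's profit: π = (P_{Streamly} − 11)(104 − 4P_{Streamly} + 3P_{Vidio}).
∂π/∂P_{Streamly} = 148 − 8P_{Streamly} + 3P_{Vidio} = 0 ⇒ P_{Streamly} = 18.5 + 0.375P_{Vidio}.
Similarly P_{Vidio} = 24 + 0.375P_{Streamly}.
Solving the two reaction functions simultaneously: (1 − (0.375)(0.375))P_{Streamly} = 18.5 + 0.375·24, so (55/64)P_{Streamly} = 27.5 and P_{Streamly} = 32.
Then P_{Vidio} = 24 + 0.375·32 = 36.
q_{Streamly} = 104 − 4·32 + 3·36 = 84.
Profit = (32 − 11)·84 = 1764.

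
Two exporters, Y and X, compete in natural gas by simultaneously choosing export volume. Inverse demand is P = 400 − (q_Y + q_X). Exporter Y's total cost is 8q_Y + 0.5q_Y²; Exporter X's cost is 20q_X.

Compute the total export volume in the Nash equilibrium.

Exporter Y's profit: π = q_Y(400 − (q_Y + q_X)) − 8q_Y − 0.5q_Y².
∂π/∂q_Y = 392 − 3q_Y − q_X = 0, so q_Y = 392/3 − (1/3)q_X.
For X: ∂π/∂q_X = 380 − 2q_X − q_Y = 0 ⇒ q_X = 190 − 0.5q_Y.
Substituting the second reaction function into the first: q_Y = 392/3 − (1/3)(190 − 0.5q_Y), which gives (5/6)q_Y = 202/3 ⇒ q_Y = 80.8.
Then q_X = 190 − 0.5·80.8 = 149.6.
Total export volume: 80.8 + 149.6 = 230.4.

230.4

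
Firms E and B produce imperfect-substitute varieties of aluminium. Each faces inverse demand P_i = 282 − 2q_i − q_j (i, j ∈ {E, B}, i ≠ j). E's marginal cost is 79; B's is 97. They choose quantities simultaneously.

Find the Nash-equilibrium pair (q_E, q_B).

Firm E's profit: π = q_E(282 − 2q_E − q_B) − 79q_E.
∂π/∂q_E = 203 − 4q_E − q_B = 0 ⇒ q_E = 50.75 − 0.25q_B.
Similarly q_B = 46.25 − 0.25q_E.
Solving the two reaction functions simultaneously: (1 − (−0.25)(−0.25))q_E = 50.75 − 0.25·46.25, so 0.9375q_E = 39.1875 and q_E = 41.8.
Then q_B = 46.25 − 0.25·41.8 = 35.8.

41.8, 35.8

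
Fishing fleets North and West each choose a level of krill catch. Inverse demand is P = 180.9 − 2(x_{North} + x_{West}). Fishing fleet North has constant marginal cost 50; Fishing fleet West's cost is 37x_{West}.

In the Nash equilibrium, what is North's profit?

Fishing fleet North's profit: π = x_{North}(180.9 − 2(x_{North} + x_{West})) − 50x_{North}.
∂π/∂x_{North} = 130.9 − 4x_{North} − 2x_{West} = 0, so x_{North} = 32.725 − 0.5x_{West}.
By the same steps for West: x_{West} = 35.975 − 0.5x_{North}.
Solving the two reaction functions simultaneously: (1 − (−0.5)(−0.5))x_{North} = 32.725 − 0.5·35.975, so 0.75x_{North} = 14.7375 and x_{North} = 19.65.
Then x_{West} = 35.975 − 0.5·19.65 = 26.15.
Price P = 180.9 − 2·45.8 = 89.3.
North's profit: (89.3 − 50)·19.65 = 772.245.

772.245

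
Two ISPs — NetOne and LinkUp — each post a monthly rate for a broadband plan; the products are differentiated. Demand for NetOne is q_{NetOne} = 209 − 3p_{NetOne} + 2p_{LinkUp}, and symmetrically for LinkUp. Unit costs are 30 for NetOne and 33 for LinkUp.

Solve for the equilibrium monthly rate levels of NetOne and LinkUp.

75.3125, 76.4375

NetOne's profit: π = (p_{NetOne} − 30)(209 − 3p_{NetOne} + 2p_{LinkUp}).
∂π/∂p_{NetOne} = 299 − 6p_{NetOne} + 2p_{LinkUp} = 0 ⇒ p_{NetOne} = 299/6 + (1/3)p_{LinkUp}.
Similarly p_{LinkUp} = 154/3 + (1/3)p_{NetOne}.
Substituting the second reaction function into the first: p_{NetOne} = 299/6 + (1/3)(154/3 + (1/3)p_{NetOne}), which gives (8/9)p_{NetOne} = 1205/18 ⇒ p_{NetOne} = 75.3125.
Then p_{LinkUp} = 154/3 + (1/3)·75.3125 = 76.4375.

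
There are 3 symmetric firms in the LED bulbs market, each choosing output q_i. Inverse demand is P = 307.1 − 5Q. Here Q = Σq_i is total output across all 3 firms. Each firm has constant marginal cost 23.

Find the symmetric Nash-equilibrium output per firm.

14.205

A representative firm's profit is π_i = q_i(307.1 − 5Q) − 23q_i, with Q = q_i + Σ_{j≠i} q_j.
First-order condition: 284.1 − 10q_i − 5Σ_{j≠i} q_j = 0.
Imposing symmetry (q_j = q for all j) turns Σ_{j≠i} q_j into 2q, so 284.1 = 20q and q = 14.205.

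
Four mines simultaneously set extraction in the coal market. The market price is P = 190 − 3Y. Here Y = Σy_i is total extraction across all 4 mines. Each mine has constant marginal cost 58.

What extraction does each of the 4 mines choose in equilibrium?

A representative mine's profit is π_i = y_i(190 − 3Y) − 58y_i, with Y = y_i + Σ_{j≠i} y_j.
First-order condition: 132 − 6y_i − 3Σ_{j≠i} y_j = 0.
In a symmetric equilibrium every mine chooses the same y, so Σ_{j≠i} y_j = 3y. The condition becomes 132 − 15y = 0, giving y = 132/15 = 8.8.

8.8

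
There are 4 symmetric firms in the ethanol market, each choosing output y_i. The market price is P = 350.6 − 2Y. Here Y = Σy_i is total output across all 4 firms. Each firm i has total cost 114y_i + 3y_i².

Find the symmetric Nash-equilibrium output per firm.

14.7875

A representative firm's profit is π_i = y_i(350.6 − 2Y) − 114y_i − 3y_i², with Y = y_i + Σ_{j≠i} y_j.
First-order condition: 236.6 − 10y_i − 2Σ_{j≠i} y_j = 0.
In a symmetric equilibrium every firm chooses the same y, so Σ_{j≠i} y_j = 3y. The condition becomes 236.6 − 16y = 0, giving y = 236.6/16 = 14.7875.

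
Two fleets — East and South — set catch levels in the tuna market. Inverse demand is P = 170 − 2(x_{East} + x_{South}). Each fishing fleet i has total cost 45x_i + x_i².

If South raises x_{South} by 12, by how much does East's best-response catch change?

Fishing fleet East's profit: π = x_{East}(170 − 2(x_{East} + x_{South})) − 45x_{East} − x_{East}².
∂π/∂x_{East} = 125 − 6x_{East} − 2x_{South} = 0, so x_{East} = 125/6 − (1/3)x_{South}.
The reaction-function slope is −1/3, so a 12-unit rise in x_{South} moves x_{East} by −1/3 × 12 = −4. East's best response falls — the actions are strategic substitutes.

-4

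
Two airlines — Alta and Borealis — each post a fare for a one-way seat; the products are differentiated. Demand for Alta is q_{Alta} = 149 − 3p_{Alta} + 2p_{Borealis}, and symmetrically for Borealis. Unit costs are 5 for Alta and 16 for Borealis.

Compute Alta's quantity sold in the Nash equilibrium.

114.1875

Alta's profit: π = (p_{Alta} − 5)(149 − 3p_{Alta} + 2p_{Borealis}).
∂π/∂p_{Alta} = 164 − 6p_{Alta} + 2p_{Borealis} = 0 ⇒ p_{Alta} = 82/3 + (1/3)p_{Borealis}.
Similarly p_{Borealis} = 197/6 + (1/3)p_{Alta}.
Substituting the second reaction function into the first: p_{Alta} = 82/3 + (1/3)(197/6 + (1/3)p_{Alta}), which gives (8/9)p_{Alta} = 689/18 ⇒ p_{Alta} = 43.0625.
Then p_{Borealis} = 197/6 + (1/3)·43.0625 = 47.1875.
q_{Alta} = 149 − 3·43.0625 + 2·47.1875 = 114.1875.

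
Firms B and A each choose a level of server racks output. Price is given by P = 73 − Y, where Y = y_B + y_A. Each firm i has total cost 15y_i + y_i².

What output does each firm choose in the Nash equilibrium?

Firm B's profit: π = y_B(73 − (y_B + y_A)) − 15y_B − y_B².
∂π/∂y_B = 58 − 4y_B − y_A = 0, so y_B = 14.5 − 0.25y_A.
The game is symmetric, so in equilibrium y_A = y_B: the reaction function gives 1.25y_B = 14.5, hence y_B = 11.6.

11.6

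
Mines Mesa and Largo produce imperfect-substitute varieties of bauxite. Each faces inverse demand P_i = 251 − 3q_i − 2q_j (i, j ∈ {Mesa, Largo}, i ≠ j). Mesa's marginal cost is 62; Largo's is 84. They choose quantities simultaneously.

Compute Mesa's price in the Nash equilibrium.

Mine Mesa's profit: π = q_{Mesa}(251 − 3q_{Mesa} − 2q_{Largo}) − 62q_{Mesa}.
∂π/∂q_{Mesa} = 189 − 6q_{Mesa} − 2q_{Largo} = 0 ⇒ q_{Mesa} = 31.5 − (1/3)q_{Largo}.
Similarly q_{Largo} = 167/6 − (1/3)q_{Mesa}.
Plugging q_{Largo} into Mesa's best response: q_{Mesa} = 31.5 − (1/3)(167/6 − (1/3)q_{Mesa}) ⇒ (8/9)q_{Mesa} = 200/9, so q_{Mesa} = 25.
Then q_{Largo} = 167/6 − (1/3)·25 = 19.5.
P_{Mesa} = 251 − 3·25 − 2·19.5 = 137.

137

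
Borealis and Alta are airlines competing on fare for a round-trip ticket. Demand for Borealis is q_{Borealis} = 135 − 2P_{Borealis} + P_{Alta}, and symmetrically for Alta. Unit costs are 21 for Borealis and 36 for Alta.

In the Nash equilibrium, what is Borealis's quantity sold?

Borealis's profit: π = (P_{Borealis} − 21)(135 − 2P_{Borealis} + P_{Alta}).
∂π/∂P_{Borealis} = 177 − 4P_{Borealis} + P_{Alta} = 0 ⇒ P_{Borealis} = 44.25 + 0.25P_{Alta}.
Similarly P_{Alta} = 51.75 + 0.25P_{Borealis}.
Solving the two reaction functions simultaneously: (1 − (0.25)(0.25))P_{Borealis} = 44.25 + 0.25·51.75, so 0.9375P_{Borealis} = 57.1875 and P_{Borealis} = 61.
Then P_{Alta} = 51.75 + 0.25·61 = 67.
q_{Borealis} = 135 − 2·61 + 67 = 80.

80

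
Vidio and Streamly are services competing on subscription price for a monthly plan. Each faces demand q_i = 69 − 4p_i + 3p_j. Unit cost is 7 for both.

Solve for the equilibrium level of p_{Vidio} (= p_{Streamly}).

Vidio's profit: π = (p_{Vidio} − 7)(69 − 4p_{Vidio} + 3p_{Streamly}).
∂π/∂p_{Vidio} = 97 − 8p_{Vidio} + 3p_{Streamly} = 0 ⇒ p_{Vidio} = 12.125 + 0.375p_{Streamly}.
Setting p_{Vidio} = p_{Streamly} in the reaction function: p_{Vidio} = 12.125 + 0.375p_{Vidio}, so p_{Vidio} = 12.125 / 0.625 = 19.4.

19.4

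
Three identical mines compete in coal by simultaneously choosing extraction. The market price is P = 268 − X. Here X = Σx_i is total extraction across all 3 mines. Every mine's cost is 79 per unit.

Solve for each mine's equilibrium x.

47.25

A representative mine's profit is π_i = x_i(268 − X) − 79x_i, with X = x_i + Σ_{j≠i} x_j.
First-order condition: 189 − 2x_i − Σ_{j≠i} x_j = 0.
With identical mines, set every x_j = x: then 189 − 2x − 2x = 0, i.e. x = 189/4 = 47.25.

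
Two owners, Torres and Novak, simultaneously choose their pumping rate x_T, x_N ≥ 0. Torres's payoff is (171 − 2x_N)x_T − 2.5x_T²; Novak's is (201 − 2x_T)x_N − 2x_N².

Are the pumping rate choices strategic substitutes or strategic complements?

strategic substitutes

Expanding Torres's payoff: 171x_T − 2x_Nx_T − 2.5x_T².
∂π/∂x_T = 171 − 2x_N − 5x_T = 0, so x_T = 34.2 − 0.4x_N.
The best-response slope dx_T/dx_N = −0.4 < 0: the reaction function is downward-sloping, so the choices are strategic substitutes.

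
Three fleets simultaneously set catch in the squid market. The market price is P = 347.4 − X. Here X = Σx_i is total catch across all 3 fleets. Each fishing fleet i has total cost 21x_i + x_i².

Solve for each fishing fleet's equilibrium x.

A representative fishing fleet's profit is π_i = x_i(347.4 − X) − 21x_i − x_i², with X = x_i + Σ_{j≠i} x_j.
First-order condition: 326.4 − 4x_i − Σ_{j≠i} x_j = 0.
In a symmetric equilibrium every fishing fleet chooses the same x, so Σ_{j≠i} x_j = 2x. The condition becomes 326.4 − 6x = 0, giving x = 326.4/6 = 54.4.

54.4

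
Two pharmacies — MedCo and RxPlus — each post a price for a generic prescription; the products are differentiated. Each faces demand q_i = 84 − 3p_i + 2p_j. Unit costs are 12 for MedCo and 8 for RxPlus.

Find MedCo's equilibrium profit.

MedCo's profit: π = (p_{MedCo} − 12)(84 − 3p_{MedCo} + 2p_{RxPlus}).
∂π/∂p_{MedCo} = 120 − 6p_{MedCo} + 2p_{RxPlus} = 0 ⇒ p_{MedCo} = 20 + (1/3)p_{RxPlus}.
Similarly p_{RxPlus} = 18 + (1/3)p_{MedCo}.
Substituting the second reaction function into the first: p_{MedCo} = 20 + (1/3)(18 + (1/3)p_{MedCo}), which gives (8/9)p_{MedCo} = 26 ⇒ p_{MedCo} = 29.25.
Then p_{RxPlus} = 18 + (1/3)·29.25 = 27.75.
q_{MedCo} = 84 − 3·29.25 + 2·27.75 = 51.75.
Profit = (29.25 − 12)·51.75 = 892.6875.

892.6875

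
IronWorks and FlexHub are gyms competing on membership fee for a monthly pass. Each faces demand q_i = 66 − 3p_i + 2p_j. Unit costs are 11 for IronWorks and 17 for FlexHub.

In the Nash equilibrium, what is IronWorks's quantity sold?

IronWorks's profit: π = (p_{IronWorks} − 11)(66 − 3p_{IronWorks} + 2p_{FlexHub}).
∂π/∂p_{IronWorks} = 99 − 6p_{IronWorks} + 2p_{FlexHub} = 0 ⇒ p_{IronWorks} = 16.5 + (1/3)p_{FlexHub}.
Similarly p_{FlexHub} = 19.5 + (1/3)p_{IronWorks}.
Solving the two reaction functions simultaneously: (1 − (1/3)(1/3))p_{IronWorks} = 16.5 + (1/3)·19.5, so (8/9)p_{IronWorks} = 23 and p_{IronWorks} = 25.875.
Then p_{FlexHub} = 19.5 + (1/3)·25.875 = 28.125.
q_{IronWorks} = 66 − 3·25.875 + 2·28.125 = 44.625.

44.625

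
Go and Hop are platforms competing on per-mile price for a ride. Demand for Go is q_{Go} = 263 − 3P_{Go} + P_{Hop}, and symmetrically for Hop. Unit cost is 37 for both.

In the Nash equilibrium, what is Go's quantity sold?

113.4

Go's profit: π = (P_{Go} − 37)(263 − 3P_{Go} + P_{Hop}).
∂π/∂P_{Go} = 374 − 6P_{Go} + P_{Hop} = 0 ⇒ P_{Go} = 187/3 + (1/6)P_{Hop}.
By symmetry P_{Hop} = P_{Go}; substituting into the reaction function, (5/6)P_{Go} = 187/3 and P_{Go} = 74.8.
q_{Go} = 263 − 3·74.8 + 74.8 = 113.4.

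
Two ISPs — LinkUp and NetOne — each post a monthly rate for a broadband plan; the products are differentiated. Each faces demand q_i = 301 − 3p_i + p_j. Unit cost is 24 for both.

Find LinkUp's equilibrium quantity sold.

LinkUp's profit: π = (p_{LinkUp} − 24)(301 − 3p_{LinkUp} + p_{NetOne}).
∂π/∂p_{LinkUp} = 373 − 6p_{LinkUp} + p_{NetOne} = 0 ⇒ p_{LinkUp} = 373/6 + (1/6)p_{NetOne}.
Setting p_{LinkUp} = p_{NetOne} in the reaction function: p_{LinkUp} = 373/6 + (1/6)p_{LinkUp}, so p_{LinkUp} = (373/6) / (5/6) = 74.6.
q_{LinkUp} = 301 − 3·74.6 + 74.6 = 151.8.

151.8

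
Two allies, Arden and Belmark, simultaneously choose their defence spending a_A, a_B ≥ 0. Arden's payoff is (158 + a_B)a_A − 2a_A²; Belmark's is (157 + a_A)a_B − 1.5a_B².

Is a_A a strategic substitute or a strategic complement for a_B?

Expanding Arden's payoff: 158a_A + a_Ba_A − 2a_A².
∂π/∂a_A = 158 + a_B − 4a_A = 0, so a_A = 39.5 + 0.25a_B.
The best-response slope da_A/da_B = 0.25 > 0: the reaction function is upward-sloping, so the choices are strategic complements.

strategic complements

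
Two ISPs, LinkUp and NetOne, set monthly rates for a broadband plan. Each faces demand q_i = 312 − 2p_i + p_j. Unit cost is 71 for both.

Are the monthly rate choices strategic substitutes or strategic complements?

LinkUp's profit: π = (p_{LinkUp} − 71)(312 − 2p_{LinkUp} + p_{NetOne}).
∂π/∂p_{LinkUp} = 454 − 4p_{LinkUp} + p_{NetOne} = 0 ⇒ p_{LinkUp} = 113.5 + 0.25p_{NetOne}.
The best-response slope dp_{LinkUp}/dp_{NetOne} = 0.25 > 0: the reaction function is upward-sloping, so the choices are strategic complements.

strategic complements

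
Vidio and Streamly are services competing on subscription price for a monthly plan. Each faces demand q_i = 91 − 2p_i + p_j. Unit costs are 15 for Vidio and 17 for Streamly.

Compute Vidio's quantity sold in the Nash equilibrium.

51.2

Vidio's profit: π = (p_{Vidio} − 15)(91 − 2p_{Vidio} + p_{Streamly}).
∂π/∂p_{Vidio} = 121 − 4p_{Vidio} + p_{Streamly} = 0 ⇒ p_{Vidio} = 30.25 + 0.25p_{Streamly}.
Similarly p_{Streamly} = 31.25 + 0.25p_{Vidio}.
Solving the two reaction functions simultaneously: (1 − (0.25)(0.25))p_{Vidio} = 30.25 + 0.25·31.25, so 0.9375p_{Vidio} = 38.0625 and p_{Vidio} = 40.6.
Then p_{Streamly} = 31.25 + 0.25·40.6 = 41.4.
q_{Vidio} = 91 − 2·40.6 + 41.4 = 51.2.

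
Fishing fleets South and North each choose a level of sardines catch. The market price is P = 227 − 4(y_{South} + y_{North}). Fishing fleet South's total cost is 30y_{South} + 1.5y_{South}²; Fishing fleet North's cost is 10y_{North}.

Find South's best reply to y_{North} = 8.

15

Fishing fleet South's profit: π = y_{South}(227 − 4(y_{South} + y_{North})) − 30y_{South} − 1.5y_{South}².
∂π/∂y_{South} = 197 − 11y_{South} − 4y_{North} = 0, so y_{South} = 197/11 − (4/11)y_{North}.
At y_{North} = 8: y_{South} = 197/11 − (4/11)·8 = 15.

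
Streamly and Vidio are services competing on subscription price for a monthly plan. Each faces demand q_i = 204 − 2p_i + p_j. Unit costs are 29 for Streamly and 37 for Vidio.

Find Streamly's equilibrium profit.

Streamly's profit: π = (p_{Streamly} − 29)(204 − 2p_{Streamly} + p_{Vidio}).
∂π/∂p_{Streamly} = 262 − 4p_{Streamly} + p_{Vidio} = 0 ⇒ p_{Streamly} = 65.5 + 0.25p_{Vidio}.
Similarly p_{Vidio} = 69.5 + 0.25p_{Streamly}.
Plugging p_{Vidio} into Streamly's best response: p_{Streamly} = 65.5 + 0.25(69.5 + 0.25p_{Streamly}) ⇒ 0.9375p_{Streamly} = 82.875, so p_{Streamly} = 88.4.
Then p_{Vidio} = 69.5 + 0.25·88.4 = 91.6.
q_{Streamly} = 204 − 2·88.4 + 91.6 = 118.8.
Profit = (88.4 − 29)·118.8 = 7056.72.

7056.72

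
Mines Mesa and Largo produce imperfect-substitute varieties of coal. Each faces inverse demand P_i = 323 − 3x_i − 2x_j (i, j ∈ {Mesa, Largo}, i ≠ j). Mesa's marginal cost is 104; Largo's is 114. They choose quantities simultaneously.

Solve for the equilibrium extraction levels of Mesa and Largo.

28, 25.5

Mine Mesa's profit: π = x_{Mesa}(323 − 3x_{Mesa} − 2x_{Largo}) − 104x_{Mesa}.
∂π/∂x_{Mesa} = 219 − 6x_{Mesa} − 2x_{Largo} = 0 ⇒ x_{Mesa} = 36.5 − (1/3)x_{Largo}.
Similarly x_{Largo} = 209/6 − (1/3)x_{Mesa}.
Solving the two reaction functions simultaneously: (1 − (−1/3)(−1/3))x_{Mesa} = 36.5 − (1/3)·(209/6), so (8/9)x_{Mesa} = 224/9 and x_{Mesa} = 28.
Then x_{Largo} = 209/6 − (1/3)·28 = 25.5.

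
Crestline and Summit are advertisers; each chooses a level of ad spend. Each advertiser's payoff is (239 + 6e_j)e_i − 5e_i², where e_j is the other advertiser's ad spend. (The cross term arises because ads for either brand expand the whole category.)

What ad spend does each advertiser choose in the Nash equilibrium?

Crestline's payoff is (239 + 6e_S)e_C − 5e_C².
∂π/∂e_C = 239 + 6e_S − 10e_C = 0, so e_C = 23.9 + 0.6e_S.
By symmetry e_S = e_C; substituting into the reaction function, 0.4e_C = 23.9 and e_C = 59.75.

59.75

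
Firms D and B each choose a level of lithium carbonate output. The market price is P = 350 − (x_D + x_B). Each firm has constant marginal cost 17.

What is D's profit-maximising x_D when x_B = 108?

112.5

Firm D's profit: π = x_D(350 − (x_D + x_B)) − 17x_D.
∂π/∂x_D = 333 − 2x_D − x_B = 0, so x_D = 166.5 − 0.5x_B.
At x_B = 108: x_D = 166.5 − 0.5·108 = 112.5.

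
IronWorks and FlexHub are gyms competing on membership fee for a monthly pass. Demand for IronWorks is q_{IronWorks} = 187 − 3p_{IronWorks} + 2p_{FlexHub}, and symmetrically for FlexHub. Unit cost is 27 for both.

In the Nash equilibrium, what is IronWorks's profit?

IronWorks's profit: π = (p_{IronWorks} − 27)(187 − 3p_{IronWorks} + 2p_{FlexHub}).
∂π/∂p_{IronWorks} = 268 − 6p_{IronWorks} + 2p_{FlexHub} = 0 ⇒ p_{IronWorks} = 134/3 + (1/3)p_{FlexHub}.
By symmetry p_{FlexHub} = p_{IronWorks}; substituting into the reaction function, (2/3)p_{IronWorks} = 134/3 and p_{IronWorks} = 67.
q_{IronWorks} = 187 − 3·67 + 2·67 = 120.
Profit = (67 − 27)·120 = 4800.

4800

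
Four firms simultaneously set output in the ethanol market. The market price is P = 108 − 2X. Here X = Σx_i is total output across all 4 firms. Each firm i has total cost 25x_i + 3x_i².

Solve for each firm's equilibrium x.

5.1875

A representative firm's profit is π_i = x_i(108 − 2X) − 25x_i − 3x_i², with X = x_i + Σ_{j≠i} x_j.
First-order condition: 83 − 10x_i − 2Σ_{j≠i} x_j = 0.
Imposing symmetry (x_j = x for all j) turns Σ_{j≠i} x_j into 3x, so 83 = 16x and x = 5.1875.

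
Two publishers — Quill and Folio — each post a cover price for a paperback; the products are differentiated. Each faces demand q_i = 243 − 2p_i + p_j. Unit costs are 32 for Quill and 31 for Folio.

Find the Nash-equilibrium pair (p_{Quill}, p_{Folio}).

102.2, 101.8

Quill's profit: π = (p_{Quill} − 32)(243 − 2p_{Quill} + p_{Folio}).
∂π/∂p_{Quill} = 307 − 4p_{Quill} + p_{Folio} = 0 ⇒ p_{Quill} = 76.75 + 0.25p_{Folio}.
Similarly p_{Folio} = 76.25 + 0.25p_{Quill}.
Plugging p_{Folio} into Quill's best response: p_{Quill} = 76.75 + 0.25(76.25 + 0.25p_{Quill}) ⇒ 0.9375p_{Quill} = 95.8125, so p_{Quill} = 102.2.
Then p_{Folio} = 76.25 + 0.25·102.2 = 101.8.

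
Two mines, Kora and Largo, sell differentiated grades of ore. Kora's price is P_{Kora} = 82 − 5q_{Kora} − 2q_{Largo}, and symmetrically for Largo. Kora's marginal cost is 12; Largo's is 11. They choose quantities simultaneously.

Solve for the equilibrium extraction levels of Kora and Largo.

Mine Kora's profit: π = q_{Kora}(82 − 5q_{Kora} − 2q_{Largo}) − 12q_{Kora}.
∂π/∂q_{Kora} = 70 − 10q_{Kora} − 2q_{Largo} = 0 ⇒ q_{Kora} = 7 − 0.2q_{Largo}.
Similarly q_{Largo} = 7.1 − 0.2q_{Kora}.
Solving the two reaction functions simultaneously: (1 − (−0.2)(−0.2))q_{Kora} = 7 − 0.2·7.1, so 0.96q_{Kora} = 5.58 and q_{Kora} = 5.8125.
Then q_{Largo} = 7.1 − 0.2·5.8125 = 5.9375.

5.8125, 5.9375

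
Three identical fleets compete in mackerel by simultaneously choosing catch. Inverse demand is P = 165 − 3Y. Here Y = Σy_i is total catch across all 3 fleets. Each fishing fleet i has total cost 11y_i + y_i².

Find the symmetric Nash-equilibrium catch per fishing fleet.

A representative fishing fleet's profit is π_i = y_i(165 − 3Y) − 11y_i − y_i², with Y = y_i + Σ_{j≠i} y_j.
First-order condition: 154 − 8y_i − 3Σ_{j≠i} y_j = 0.
In a symmetric equilibrium every fishing fleet chooses the same y, so Σ_{j≠i} y_j = 2y. The condition becomes 154 − 14y = 0, giving y = 154/14 = 11.

11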